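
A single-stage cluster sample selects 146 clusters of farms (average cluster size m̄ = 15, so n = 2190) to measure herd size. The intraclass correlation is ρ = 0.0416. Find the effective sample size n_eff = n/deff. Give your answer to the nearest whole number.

1384

deff = 1 + (15 − 1)·0.0416 = 1 + 0.5824 = 1.5824.
n_eff = 2190 / 1.5824 = 1384.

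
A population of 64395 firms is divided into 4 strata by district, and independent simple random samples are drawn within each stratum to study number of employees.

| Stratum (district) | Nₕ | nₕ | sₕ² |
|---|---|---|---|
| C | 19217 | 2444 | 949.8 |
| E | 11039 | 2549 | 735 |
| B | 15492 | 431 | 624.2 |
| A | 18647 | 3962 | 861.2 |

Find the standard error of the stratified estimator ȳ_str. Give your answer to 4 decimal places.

Var(ȳ_str) = Σₕ Wₕ²(1 − fₕ)sₕ²/nₕ with Wₕ = Nₕ/N, N = 64395.
C: Wₕ = 0.29842379; term = 0.29842379²·(1 − 0.12717906)·949.8/2444 = 0.030208072.
E: Wₕ = 0.17142635; term = 0.17142635²·(1 − 0.23090860)·735/2549 = 0.0065170437.
B: Wₕ = 0.24057768; term = 0.24057768²·(1 − 0.02782081)·624.2/431 = 0.081489846.
A: Wₕ = 0.28957217; term = 0.28957217²·(1 − 0.21247386)·861.2/3962 = 0.014353843.
Sum = 0.1325688.
SE = √(0.1325688) = 0.3641.

0.3641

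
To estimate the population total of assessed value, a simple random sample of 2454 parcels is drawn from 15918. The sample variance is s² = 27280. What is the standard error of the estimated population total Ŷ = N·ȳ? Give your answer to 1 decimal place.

48810.8

Var(Ŷ) = N²·Var(ȳ) = N²·(1 − n/N)·s²/n.
f = 2454/15918 = 0.15416510; Var(ȳ) = 0.84583490·27280/2454 = 9.4027613.
Var(Ŷ) = 15918² · 9.4027613 = 2.3824973 × 10^9.
SE(Ŷ) = √(2.3824973 × 10^9) = 48810.8.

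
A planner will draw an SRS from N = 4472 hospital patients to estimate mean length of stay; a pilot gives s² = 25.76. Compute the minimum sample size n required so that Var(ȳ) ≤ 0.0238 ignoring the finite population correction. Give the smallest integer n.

Without fpc, n₀ = s²/D = 25.76/0.0238 = 1082.3529.
Rounding up, n = 1083.

1083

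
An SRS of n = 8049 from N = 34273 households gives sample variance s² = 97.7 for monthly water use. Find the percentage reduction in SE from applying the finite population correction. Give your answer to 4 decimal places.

f = n/N = 8049/34273 = 0.23484959.
SE_no-fpc = √(s²/n) = 0.11017329; SE_fpc = √((1−f)s²/n) = 0.096371746.
Ratio = √(1−f) = 0.87472876. Reduction = 100·(1 − 0.87472876) = 12.5271%.

12.5271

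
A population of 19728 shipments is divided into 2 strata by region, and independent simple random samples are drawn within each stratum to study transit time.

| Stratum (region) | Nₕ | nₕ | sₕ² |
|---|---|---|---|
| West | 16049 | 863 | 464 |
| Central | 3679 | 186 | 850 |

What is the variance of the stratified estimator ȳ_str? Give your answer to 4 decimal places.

Var(ȳ_str) = Σₕ Wₕ²(1 − fₕ)sₕ²/nₕ with Wₕ = Nₕ/N, N = 19728.
West: Wₕ = 0.81351379; term = 0.81351379²·(1 − 0.05377282)·464/863 = 0.33669172.
Central: Wₕ = 0.18648621; term = 0.18648621²·(1 − 0.05055722)·850/186 = 0.1508927.
Sum = 0.48758442.

0.4876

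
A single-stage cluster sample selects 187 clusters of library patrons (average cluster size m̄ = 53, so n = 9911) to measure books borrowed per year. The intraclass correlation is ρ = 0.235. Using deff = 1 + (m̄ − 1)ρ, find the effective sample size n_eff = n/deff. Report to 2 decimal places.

749.70

deff = 1 + (53 − 1)·0.235 = 1 + 12.22 = 13.22.
n_eff = 9911 / 13.22 = 749.70.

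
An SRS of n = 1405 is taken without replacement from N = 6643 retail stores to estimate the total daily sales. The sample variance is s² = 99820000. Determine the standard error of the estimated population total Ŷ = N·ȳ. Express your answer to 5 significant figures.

1.5723 × 10^6

Var(Ŷ) = N²·Var(ȳ) = N²·(1 − n/N)·s²/n.
f = 1405/6643 = 0.21150083; Var(ȳ) = 0.78849917·99820000/1405 = 56019.92.
Var(Ŷ) = 6643² · 56019.92 = 2.4721282 × 10^12.
SE(Ŷ) = √(2.4721282 × 10^12) = 1.5723 × 10^6.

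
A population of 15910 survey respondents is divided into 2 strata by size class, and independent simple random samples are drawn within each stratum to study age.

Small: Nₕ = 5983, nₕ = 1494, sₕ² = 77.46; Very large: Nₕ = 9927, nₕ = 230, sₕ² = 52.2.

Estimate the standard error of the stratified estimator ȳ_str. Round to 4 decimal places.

0.3030

Var(ȳ_str) = Σₕ Wₕ²(1 − fₕ)sₕ²/nₕ with Wₕ = Nₕ/N, N = 15910.
Small: Wₕ = 0.37605280; term = 0.37605280²·(1 − 0.24970750)·77.46/1494 = 0.005501171.
Very large: Wₕ = 0.62394720; term = 0.62394720²·(1 − 0.02316913)·52.2/230 = 0.086309326.
Sum = 0.091810497.
SE = √(0.091810497) = 0.3030.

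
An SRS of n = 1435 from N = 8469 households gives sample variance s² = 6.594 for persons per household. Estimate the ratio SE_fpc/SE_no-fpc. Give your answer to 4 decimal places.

f = n/N = 1435/8469 = 0.16944149.
SE_no-fpc = √(s²/n) = 0.067787329; SE_fpc = √((1−f)s²/n) = 0.06177797.
Ratio = √(1−f) = 0.91134983.

0.9113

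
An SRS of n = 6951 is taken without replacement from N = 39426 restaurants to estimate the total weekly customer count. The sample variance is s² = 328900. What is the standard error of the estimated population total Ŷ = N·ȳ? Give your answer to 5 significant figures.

Var(Ŷ) = N²·Var(ȳ) = N²·(1 − n/N)·s²/n.
f = 6951/39426 = 0.17630498; Var(ȳ) = 0.82369502·328900/6951 = 38.974722.
Var(Ŷ) = 39426² · 38.974722 = 6.0582677 × 10^10.
SE(Ŷ) = √(6.0582677 × 10^10) = 246140.

246140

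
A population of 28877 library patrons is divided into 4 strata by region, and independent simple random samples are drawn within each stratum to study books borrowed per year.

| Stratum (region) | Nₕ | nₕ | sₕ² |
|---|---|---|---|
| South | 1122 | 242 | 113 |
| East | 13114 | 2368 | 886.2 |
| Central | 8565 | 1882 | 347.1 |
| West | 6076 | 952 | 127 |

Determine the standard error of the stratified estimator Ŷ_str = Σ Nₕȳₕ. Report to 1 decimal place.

Var(Ŷ_str) = Σₕ Nₕ²(1 − fₕ)sₕ²/nₕ.
South: 1122²·(1 − 242/1122)·113/242 = 461040.
East: 13114²·(1 − 2368/13114)·886.2/2368 = 5.2739021 × 10^7.
Central: 8565²·(1 − 1882/8565)·347.1/1882 = 1.0556837 × 10^7.
West: 6076²·(1 − 952/6076)·127/952 = 4.1533034 × 10^6.
Sum = 6.7910201 × 10^7.
SE = √(6.7910201 × 10^7) = 8240.8.

8240.8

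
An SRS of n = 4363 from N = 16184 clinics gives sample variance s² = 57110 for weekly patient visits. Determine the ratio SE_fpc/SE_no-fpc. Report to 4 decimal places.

0.8546

f = n/N = 4363/16184 = 0.26958725.
SE_no-fpc = √(s²/n) = 3.6179576; SE_fpc = √((1−f)s²/n) = 3.0920581.
Ratio = √(1−f) = 0.85464189.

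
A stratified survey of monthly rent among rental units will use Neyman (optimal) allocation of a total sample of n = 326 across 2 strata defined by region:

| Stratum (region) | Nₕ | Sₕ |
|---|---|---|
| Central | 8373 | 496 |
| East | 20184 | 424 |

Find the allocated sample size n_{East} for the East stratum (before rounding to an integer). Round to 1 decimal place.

Neyman allocation: nₕ = n·NₕSₕ / Σⱼ NⱼSⱼ.
Σ NⱼSⱼ = 8373·496 + 20184·424 = 1.2711024 × 10^7.
n_{East} = 326·20184·424 / (1.2711024 × 10^7) = 219.5.

219.5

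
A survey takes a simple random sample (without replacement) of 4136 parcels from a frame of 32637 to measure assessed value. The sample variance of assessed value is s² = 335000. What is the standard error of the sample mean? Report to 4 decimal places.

8.4102

Under SRS without replacement, Var(ȳ) = (1 − f)·s²/n with f = n/N = 4136/32637 = 0.12672733.
Var(ȳ) = (1 − 0.12672733)·335000/4136 = 0.87327267·80.996132 = 70.731708.
SE(ȳ) = √(70.731708) = 8.4102.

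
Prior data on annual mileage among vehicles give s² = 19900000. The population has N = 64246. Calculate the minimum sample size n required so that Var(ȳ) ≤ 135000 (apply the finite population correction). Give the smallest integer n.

Without fpc, n₀ = s²/D = 19900000/135000 = 147.4074.
With fpc, (1 − n/N)·s²/n ≤ D requires n ≥ n₀/(1 + n₀/N) = 147.4074/(1 + 147.4074/64246) = 147.0700.
Rounding up, n = 148.

148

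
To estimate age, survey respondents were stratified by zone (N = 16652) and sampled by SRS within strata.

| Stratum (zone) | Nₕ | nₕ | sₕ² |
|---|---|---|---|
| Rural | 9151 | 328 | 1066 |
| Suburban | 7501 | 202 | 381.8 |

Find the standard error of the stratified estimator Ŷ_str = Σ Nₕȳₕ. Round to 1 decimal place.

Var(Ŷ_str) = Σₕ Nₕ²(1 − fₕ)sₕ²/nₕ.
Rural: 9151²·(1 − 328/9151)·1066/328 = 2.6240264 × 10^8.
Suburban: 7501²·(1 − 202/7501)·381.8/202 = 1.0348254 × 10^8.
Sum = 3.6588518 × 10^8.
SE = √(3.6588518 × 10^8) = 19128.1.

19128.1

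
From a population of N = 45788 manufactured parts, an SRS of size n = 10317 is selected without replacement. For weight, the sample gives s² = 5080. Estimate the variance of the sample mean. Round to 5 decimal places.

0.38145

Under SRS without replacement, Var(ȳ) = (1 − f)·s²/n with f = n/N = 10317/45788 = 0.22532104.
Var(ȳ) = (1 − 0.22532104)·5080/10317 = 0.77467896·0.4923912 = 0.3814451.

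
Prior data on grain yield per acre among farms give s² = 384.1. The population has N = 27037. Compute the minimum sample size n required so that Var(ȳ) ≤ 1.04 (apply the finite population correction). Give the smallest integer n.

Without fpc, n₀ = s²/D = 384.1/1.04 = 369.3269.
With fpc, (1 − n/N)·s²/n ≤ D requires n ≥ n₀/(1 + n₀/N) = 369.3269/(1 + 369.3269/27037) = 364.3499.
Rounding up, n = 365.

365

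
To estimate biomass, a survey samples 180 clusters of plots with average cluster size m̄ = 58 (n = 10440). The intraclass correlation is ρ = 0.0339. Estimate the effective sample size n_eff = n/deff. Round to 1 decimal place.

3560.3

deff = 1 + (58 − 1)·0.0339 = 1 + 1.9323 = 2.9323.
n_eff = 10440 / 2.9323 = 3560.3.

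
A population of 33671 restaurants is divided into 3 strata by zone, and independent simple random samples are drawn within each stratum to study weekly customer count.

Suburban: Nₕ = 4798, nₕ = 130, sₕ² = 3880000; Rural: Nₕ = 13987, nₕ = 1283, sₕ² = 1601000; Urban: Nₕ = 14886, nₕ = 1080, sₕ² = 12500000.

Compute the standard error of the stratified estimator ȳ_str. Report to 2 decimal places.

53.70

Var(ȳ_str) = Σₕ Wₕ²(1 − fₕ)sₕ²/nₕ with Wₕ = Nₕ/N, N = 33671.
Suburban: Wₕ = 0.14249651; term = 0.14249651²·(1 − 0.02709462)·3880000/130 = 589.61352.
Rural: Wₕ = 0.41540198; term = 0.41540198²·(1 − 0.09172803)·1601000/1283 = 195.57697.
Urban: Wₕ = 0.44210151; term = 0.44210151²·(1 − 0.07255139)·12500000/1080 = 2098.0707.
Sum = 2883.2612.
SE = √(2883.2612) = 53.70.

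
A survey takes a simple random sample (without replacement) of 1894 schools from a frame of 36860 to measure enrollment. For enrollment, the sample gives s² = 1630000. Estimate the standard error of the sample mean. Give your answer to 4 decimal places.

Under SRS without replacement, Var(ȳ) = (1 − f)·s²/n with f = n/N = 1894/36860 = 0.05138361.
Var(ȳ) = (1 − 0.05138361)·1630000/1894 = 0.94861639·860.61246 = 816.39108.
SE(ȳ) = √(816.39108) = 28.5726.

28.5726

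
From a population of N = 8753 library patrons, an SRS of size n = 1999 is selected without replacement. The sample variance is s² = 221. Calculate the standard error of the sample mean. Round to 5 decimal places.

0.29207

Under SRS without replacement, Var(ȳ) = (1 − f)·s²/n with f = n/N = 1999/8753 = 0.22837884.
Var(ȳ) = (1 − 0.22837884)·221/1999 = 0.77162116·0.11055528 = 0.085306791.
SE(ȳ) = √(0.085306791) = 0.29207.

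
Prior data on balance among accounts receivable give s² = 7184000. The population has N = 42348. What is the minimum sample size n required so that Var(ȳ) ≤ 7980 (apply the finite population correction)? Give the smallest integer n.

882

Without fpc, n₀ = s²/D = 7184000/7980 = 900.2506.
With fpc, (1 − n/N)·s²/n ≤ D requires n ≥ n₀/(1 + n₀/N) = 900.2506/(1 + 900.2506/42348) = 881.5111.
Rounding up, n = 882.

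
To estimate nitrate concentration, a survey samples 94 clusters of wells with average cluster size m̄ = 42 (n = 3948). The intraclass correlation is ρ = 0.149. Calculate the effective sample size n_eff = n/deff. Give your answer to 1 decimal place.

555.4

deff = 1 + (42 − 1)·0.149 = 1 + 6.109 = 7.109.
n_eff = 3948 / 7.109 = 555.4.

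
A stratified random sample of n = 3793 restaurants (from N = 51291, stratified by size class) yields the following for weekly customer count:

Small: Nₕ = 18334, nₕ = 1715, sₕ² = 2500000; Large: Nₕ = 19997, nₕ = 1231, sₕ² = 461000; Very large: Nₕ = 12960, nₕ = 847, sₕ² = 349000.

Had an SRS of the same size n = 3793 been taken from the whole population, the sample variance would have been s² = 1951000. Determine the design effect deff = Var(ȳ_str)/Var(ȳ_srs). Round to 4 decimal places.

Var(ȳ_str) = Σ Wₕ²(1−fₕ)sₕ²/nₕ with Wₕ = Nₕ/51291:
  Small: (18334/51291)²·(1−1715/18334)·2500000/1715 = 168.83235
  Large: (19997/51291)²·(1−1231/19997)·461000/1231 = 53.419165
  Very large: (12960/51291)²·(1−847/12960)·349000/847 = 24.587615
  → Var(ȳ_str) = 246.83913.
Var(ȳ_srs) = (1 − 3793/51291)·1951000/3793 = 476.33071.
deff = 246.83913 / 476.33071 = 0.5182.

0.5182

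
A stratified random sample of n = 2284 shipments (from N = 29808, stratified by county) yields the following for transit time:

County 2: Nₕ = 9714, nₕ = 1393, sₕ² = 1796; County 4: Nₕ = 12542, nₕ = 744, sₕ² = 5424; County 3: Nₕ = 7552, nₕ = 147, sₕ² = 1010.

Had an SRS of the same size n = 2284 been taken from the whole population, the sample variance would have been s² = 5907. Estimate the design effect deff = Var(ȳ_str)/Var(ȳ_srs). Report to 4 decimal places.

Var(ȳ_str) = Σ Wₕ²(1−fₕ)sₕ²/nₕ with Wₕ = Nₕ/29808:
  County 2: (9714/29808)²·(1−1393/9714)·1796/1393 = 0.11729059
  County 4: (12542/29808)²·(1−744/12542)·5424/744 = 1.214105
  County 3: (7552/29808)²·(1−147/7552)·1010/147 = 0.43243955
  → Var(ȳ_str) = 1.7638351.
Var(ȳ_srs) = (1 − 2284/29808)·5907/2284 = 2.3880839.
deff = 1.7638351 / 2.3880839 = 0.7386.

0.7386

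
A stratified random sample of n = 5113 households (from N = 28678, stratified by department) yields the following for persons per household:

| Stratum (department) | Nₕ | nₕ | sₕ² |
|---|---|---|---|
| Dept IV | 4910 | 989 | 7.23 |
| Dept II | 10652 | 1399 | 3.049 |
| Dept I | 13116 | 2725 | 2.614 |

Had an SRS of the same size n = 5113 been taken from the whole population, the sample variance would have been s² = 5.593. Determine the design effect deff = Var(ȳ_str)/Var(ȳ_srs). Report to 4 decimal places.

0.6578

Var(ȳ_str) = Σ Wₕ²(1−fₕ)sₕ²/nₕ with Wₕ = Nₕ/28678:
  Dept IV: (4910/28678)²·(1−989/4910)·7.23/989 = 1.7112861 × 10^-4
  Dept II: (10652/28678)²·(1−1399/10652)·3.049/1399 = 2.611895 × 10^-4
  Dept I: (13116/28678)²·(1−2725/13116)·2.614/2725 = 1.5896449 × 10^-4
  → Var(ȳ_str) = 5.912826 × 10^-4.
Var(ȳ_srs) = (1 − 5113/28678)·5.593/5113 = 8.988508 × 10^-4.
deff = (5.912826 × 10^-4) / (8.988508 × 10^-4) = 0.6578.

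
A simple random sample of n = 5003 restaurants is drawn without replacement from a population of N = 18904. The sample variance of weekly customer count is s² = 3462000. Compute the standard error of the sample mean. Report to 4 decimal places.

22.5577

Under SRS without replacement, Var(ȳ) = (1 − f)·s²/n with f = n/N = 5003/18904 = 0.26465298.
Var(ȳ) = (1 − 0.26465298)·3462000/5003 = 0.73534702·691.98481 = 508.84896.
SE(ȳ) = √(508.84896) = 22.5577.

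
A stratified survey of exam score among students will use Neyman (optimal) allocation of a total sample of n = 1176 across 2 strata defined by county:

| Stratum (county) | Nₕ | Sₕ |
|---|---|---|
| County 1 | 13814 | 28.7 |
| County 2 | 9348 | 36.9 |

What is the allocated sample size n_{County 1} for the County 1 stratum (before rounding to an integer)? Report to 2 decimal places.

628.86

Neyman allocation: nₕ = n·NₕSₕ / Σⱼ NⱼSⱼ.
Σ NⱼSⱼ = 13814·28.7 + 9348·36.9 = 741403.
n_{County 1} = 1176·13814·28.7 / 741403 = 628.86.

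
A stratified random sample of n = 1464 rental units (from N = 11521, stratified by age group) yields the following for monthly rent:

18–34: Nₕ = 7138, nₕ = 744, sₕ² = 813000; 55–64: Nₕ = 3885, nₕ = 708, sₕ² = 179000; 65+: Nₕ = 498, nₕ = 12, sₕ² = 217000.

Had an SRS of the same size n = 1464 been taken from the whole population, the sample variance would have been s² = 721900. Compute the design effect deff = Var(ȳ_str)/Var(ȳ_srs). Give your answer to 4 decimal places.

1.0041

Var(ȳ_str) = Σ Wₕ²(1−fₕ)sₕ²/nₕ with Wₕ = Nₕ/11521:
  18–34: (7138/11521)²·(1−744/7138)·813000/744 = 375.73914
  55–64: (3885/11521)²·(1−708/3885)·179000/708 = 23.509731
  65+: (498/11521)²·(1−12/498)·217000/12 = 32.973401
  → Var(ȳ_str) = 432.22227.
Var(ȳ_srs) = (1 − 1464/11521)·721900/1464 = 430.4416.
deff = 432.22227 / 430.4416 = 1.0041.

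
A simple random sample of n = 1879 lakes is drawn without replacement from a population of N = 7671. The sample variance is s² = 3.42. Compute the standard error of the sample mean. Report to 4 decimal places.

0.0371

Under SRS without replacement, Var(ȳ) = (1 − f)·s²/n with f = n/N = 1879/7671 = 0.24494851.
Var(ȳ) = (1 − 0.24494851)·3.42/1879 = 0.75505149·0.0018201171 = 0.0013742821.
SE(ȳ) = √(0.0013742821) = 0.0371.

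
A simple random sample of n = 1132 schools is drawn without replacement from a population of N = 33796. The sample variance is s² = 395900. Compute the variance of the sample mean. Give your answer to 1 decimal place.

338.0

Under SRS without replacement, Var(ȳ) = (1 − f)·s²/n with f = n/N = 1132/33796 = 0.03349509.
Var(ȳ) = (1 − 0.03349509)·395900/1132 = 0.96650491·349.73498 = 338.02058.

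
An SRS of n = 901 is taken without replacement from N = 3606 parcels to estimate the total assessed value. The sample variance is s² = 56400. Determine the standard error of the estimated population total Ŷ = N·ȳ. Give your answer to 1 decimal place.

Var(Ŷ) = N²·Var(ȳ) = N²·(1 − n/N)·s²/n.
f = 901/3606 = 0.24986134; Var(ȳ) = 0.75013866·56400/901 = 46.956515.
Var(Ŷ) = 3606² · 46.956515 = 6.1058665 × 10^8.
SE(Ŷ) = √(6.1058665 × 10^8) = 24710.1.

24710.1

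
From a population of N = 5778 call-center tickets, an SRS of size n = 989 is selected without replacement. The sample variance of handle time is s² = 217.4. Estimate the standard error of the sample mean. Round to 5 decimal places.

0.42684

Under SRS without replacement, Var(ȳ) = (1 − f)·s²/n with f = n/N = 989/5778 = 0.17116649.
Var(ȳ) = (1 − 0.17116649)·217.4/989 = 0.82883351·0.219818 = 0.18219252.
SE(ȳ) = √(0.18219252) = 0.42684.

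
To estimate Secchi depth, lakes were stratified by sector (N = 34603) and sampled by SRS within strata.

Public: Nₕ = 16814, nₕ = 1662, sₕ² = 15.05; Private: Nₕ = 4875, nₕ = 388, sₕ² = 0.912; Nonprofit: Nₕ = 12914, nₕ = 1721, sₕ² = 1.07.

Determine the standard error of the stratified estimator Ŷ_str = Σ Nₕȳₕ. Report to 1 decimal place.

1564.7

Var(Ŷ_str) = Σₕ Nₕ²(1 − fₕ)sₕ²/nₕ.
Public: 16814²·(1 − 1662/16814)·15.05/1662 = 2.3069941 × 10^6.
Private: 4875²·(1 − 388/4875)·0.912/388 = 51415.469.
Nonprofit: 12914²·(1 − 1721/12914)·1.07/1721 = 89869.059.
Sum = 2.4482786 × 10^6.
SE = √(2.4482786 × 10^6) = 1564.7.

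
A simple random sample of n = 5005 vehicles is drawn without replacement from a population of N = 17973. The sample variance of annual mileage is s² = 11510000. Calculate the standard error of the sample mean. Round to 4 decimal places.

Under SRS without replacement, Var(ȳ) = (1 − f)·s²/n with f = n/N = 5005/17973 = 0.27847327.
Var(ȳ) = (1 − 0.27847327)·11510000/5005 = 0.72152673·2299.7003 = 1659.2952.
SE(ȳ) = √(1659.2952) = 40.7344.

40.7344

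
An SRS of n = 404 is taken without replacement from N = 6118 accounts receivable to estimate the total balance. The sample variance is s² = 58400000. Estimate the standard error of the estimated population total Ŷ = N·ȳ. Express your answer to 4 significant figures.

Var(Ŷ) = N²·Var(ȳ) = N²·(1 − n/N)·s²/n.
f = 404/6118 = 0.06603465; Var(ȳ) = 0.93396535·58400000/404 = 135008.85.
Var(Ŷ) = 6118² · 135008.85 = 5.053371 × 10^12.
SE(Ŷ) = √(5.053371 × 10^12) = 2.248 × 10^6.

2.248 × 10^6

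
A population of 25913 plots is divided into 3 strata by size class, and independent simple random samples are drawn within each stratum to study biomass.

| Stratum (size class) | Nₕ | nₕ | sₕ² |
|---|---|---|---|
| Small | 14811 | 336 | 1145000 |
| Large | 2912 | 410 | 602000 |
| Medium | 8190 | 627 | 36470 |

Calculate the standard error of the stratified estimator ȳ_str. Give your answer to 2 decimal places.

Var(ȳ_str) = Σₕ Wₕ²(1 − fₕ)sₕ²/nₕ with Wₕ = Nₕ/N, N = 25913.
Small: Wₕ = 0.57156640; term = 0.57156640²·(1 − 0.02268584)·1145000/336 = 1088.0122.
Large: Wₕ = 0.11237603; term = 0.11237603²·(1 − 0.14079670)·602000/410 = 15.931473.
Medium: Wₕ = 0.31605758; term = 0.31605758²·(1 − 0.07655678)·36470/627 = 5.3655078.
Sum = 1109.3092.
SE = √(1109.3092) = 33.31.

33.31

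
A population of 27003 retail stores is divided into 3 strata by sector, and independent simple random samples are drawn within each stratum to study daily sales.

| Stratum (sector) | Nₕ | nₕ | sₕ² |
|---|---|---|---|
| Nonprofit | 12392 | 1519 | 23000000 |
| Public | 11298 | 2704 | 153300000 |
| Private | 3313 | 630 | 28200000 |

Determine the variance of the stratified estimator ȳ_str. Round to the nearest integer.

Var(ȳ_str) = Σₕ Wₕ²(1 − fₕ)sₕ²/nₕ with Wₕ = Nₕ/N, N = 27003.
Nonprofit: Wₕ = 0.45891197; term = 0.45891197²·(1 − 0.12257908)·23000000/1519 = 2797.9299.
Public: Wₕ = 0.41839796; term = 0.41839796²·(1 − 0.23933440)·153300000/2704 = 7549.329.
Private: Wₕ = 0.12269007; term = 0.12269007²·(1 − 0.19015998)·28200000/630 = 545.66567.
Sum = 10892.925.

10893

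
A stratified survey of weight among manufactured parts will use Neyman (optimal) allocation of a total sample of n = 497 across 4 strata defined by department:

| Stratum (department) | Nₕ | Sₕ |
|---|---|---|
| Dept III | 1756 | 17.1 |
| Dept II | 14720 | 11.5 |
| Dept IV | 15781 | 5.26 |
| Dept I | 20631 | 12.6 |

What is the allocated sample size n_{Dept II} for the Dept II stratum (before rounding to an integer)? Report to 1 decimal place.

Neyman allocation: nₕ = n·NₕSₕ / Σⱼ NⱼSⱼ.
Σ NⱼSⱼ = 1756·17.1 + 14720·11.5 + 15781·5.26 + 20631·12.6 = 542266.26.
n_{Dept II} = 497·14720·11.5 / 542266.26 = 155.1.

155.1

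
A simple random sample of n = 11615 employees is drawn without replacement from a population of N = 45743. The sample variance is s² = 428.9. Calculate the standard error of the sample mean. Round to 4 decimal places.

0.1660

Under SRS without replacement, Var(ȳ) = (1 − f)·s²/n with f = n/N = 11615/45743 = 0.25391863.
Var(ȳ) = (1 − 0.25391863)·428.9/11615 = 0.74608137·0.036926388 = 0.02755009.
SE(ȳ) = √(0.02755009) = 0.1660.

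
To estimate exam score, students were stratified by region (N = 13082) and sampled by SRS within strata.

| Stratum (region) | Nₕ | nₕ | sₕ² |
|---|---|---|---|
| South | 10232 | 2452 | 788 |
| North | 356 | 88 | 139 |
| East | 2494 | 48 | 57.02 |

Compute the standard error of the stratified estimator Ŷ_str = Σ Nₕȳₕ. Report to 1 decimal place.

5742.8

Var(Ŷ_str) = Σₕ Nₕ²(1 − fₕ)sₕ²/nₕ.
South: 10232²·(1 − 2452/10232)·788/2452 = 2.5582671 × 10^7.
North: 356²·(1 − 88/356)·139/88 = 150701.27.
East: 2494²·(1 − 48/2494)·57.02/48 = 7.2466766 × 10^6.
Sum = 3.2980049 × 10^7.
SE = √(3.2980049 × 10^7) = 5742.8.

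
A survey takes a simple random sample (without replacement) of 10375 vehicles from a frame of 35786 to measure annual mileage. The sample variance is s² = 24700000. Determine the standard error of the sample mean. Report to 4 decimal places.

41.1158

Under SRS without replacement, Var(ȳ) = (1 − f)·s²/n with f = n/N = 10375/35786 = 0.28991784.
Var(ȳ) = (1 − 0.28991784)·24700000/10375 = 0.71008216·2380.7229 = 1690.5088.
SE(ȳ) = √(1690.5088) = 41.1158.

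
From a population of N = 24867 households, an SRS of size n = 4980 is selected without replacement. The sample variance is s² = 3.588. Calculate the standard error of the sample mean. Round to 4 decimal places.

Under SRS without replacement, Var(ȳ) = (1 − f)·s²/n with f = n/N = 4980/24867 = 0.20026541.
Var(ȳ) = (1 − 0.20026541)·3.588/4980 = 0.79973459·7.2048193 × 10^-4 = 5.7619432 × 10^-4.
SE(ȳ) = √(5.7619432 × 10^-4) = 0.0240.

0.0240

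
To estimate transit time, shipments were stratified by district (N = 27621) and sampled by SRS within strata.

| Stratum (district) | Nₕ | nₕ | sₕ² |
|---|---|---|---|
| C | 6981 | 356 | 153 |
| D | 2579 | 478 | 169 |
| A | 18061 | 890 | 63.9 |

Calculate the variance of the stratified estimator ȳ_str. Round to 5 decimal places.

0.05775

Var(ȳ_str) = Σₕ Wₕ²(1 − fₕ)sₕ²/nₕ with Wₕ = Nₕ/N, N = 27621.
C: Wₕ = 0.25274248; term = 0.25274248²·(1 − 0.05099556)·153/356 = 0.026053505.
D: Wₕ = 0.09337099; term = 0.09337099²·(1 − 0.18534316)·169/478 = 0.0025110618.
A: Wₕ = 0.65388654; term = 0.65388654²·(1 − 0.04927745)·63.9/890 = 0.029185654.
Sum = 0.057750221.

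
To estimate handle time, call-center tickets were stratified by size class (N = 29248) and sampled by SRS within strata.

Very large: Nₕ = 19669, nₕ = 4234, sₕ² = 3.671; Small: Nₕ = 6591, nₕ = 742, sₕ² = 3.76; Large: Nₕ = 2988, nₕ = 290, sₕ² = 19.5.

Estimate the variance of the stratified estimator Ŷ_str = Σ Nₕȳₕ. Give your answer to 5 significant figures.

Var(Ŷ_str) = Σₕ Nₕ²(1 − fₕ)sₕ²/nₕ.
Very large: 19669²·(1 − 4234/19669)·3.671/4234 = 263222.16.
Small: 6591²·(1 − 742/6591)·3.76/742 = 195351.56.
Large: 2988²·(1 − 290/2988)·19.5/290 = 542074.72.
Sum = 1.0006484 × 10^6.

1.0006 × 10^6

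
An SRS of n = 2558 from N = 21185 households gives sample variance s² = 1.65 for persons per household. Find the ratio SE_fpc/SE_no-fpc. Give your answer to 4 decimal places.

f = n/N = 2558/21185 = 0.12074581.
SE_no-fpc = √(s²/n) = 0.025397543; SE_fpc = √((1−f)s²/n) = 0.023814909.
Ratio = √(1−f) = 0.93768555.

0.9377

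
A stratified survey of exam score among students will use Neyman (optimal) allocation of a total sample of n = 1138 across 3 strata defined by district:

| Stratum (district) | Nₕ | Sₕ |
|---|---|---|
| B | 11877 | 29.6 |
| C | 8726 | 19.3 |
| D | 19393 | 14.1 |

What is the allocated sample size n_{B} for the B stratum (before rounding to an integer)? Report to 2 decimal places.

Neyman allocation: nₕ = n·NₕSₕ / Σⱼ NⱼSⱼ.
Σ NⱼSⱼ = 11877·29.6 + 8726·19.3 + 19393·14.1 = 793412.3.
n_{B} = 1138·11877·29.6 / 793412.3 = 504.25.

504.25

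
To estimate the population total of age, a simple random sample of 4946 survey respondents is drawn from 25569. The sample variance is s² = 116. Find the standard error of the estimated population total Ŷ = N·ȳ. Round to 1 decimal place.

Var(Ŷ) = N²·Var(ȳ) = N²·(1 − n/N)·s²/n.
f = 4946/25569 = 0.19343737; Var(ȳ) = 0.80656263·116/4946 = 0.018916552.
Var(Ŷ) = 25569² · 0.018916552 = 1.2367145 × 10^7.
SE(Ŷ) = √(1.2367145 × 10^7) = 3516.7.

3516.7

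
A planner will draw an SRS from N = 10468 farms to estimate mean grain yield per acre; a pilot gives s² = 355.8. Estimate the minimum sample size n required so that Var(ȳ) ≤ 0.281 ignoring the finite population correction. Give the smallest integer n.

Without fpc, n₀ = s²/D = 355.8/0.281 = 1266.1922.
Rounding up, n = 1267.

1267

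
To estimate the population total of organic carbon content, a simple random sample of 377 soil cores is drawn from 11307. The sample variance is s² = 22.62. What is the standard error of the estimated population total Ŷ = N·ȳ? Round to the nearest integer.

2723

Var(Ŷ) = N²·Var(ȳ) = N²·(1 − n/N)·s²/n.
f = 377/11307 = 0.03334218; Var(ȳ) = 0.96665782·22.62/377 = 0.057999469.
Var(Ŷ) = 11307² · 0.057999469 = 7.4151306 × 10^6.
SE(Ŷ) = √(7.4151306 × 10^6) = 2723.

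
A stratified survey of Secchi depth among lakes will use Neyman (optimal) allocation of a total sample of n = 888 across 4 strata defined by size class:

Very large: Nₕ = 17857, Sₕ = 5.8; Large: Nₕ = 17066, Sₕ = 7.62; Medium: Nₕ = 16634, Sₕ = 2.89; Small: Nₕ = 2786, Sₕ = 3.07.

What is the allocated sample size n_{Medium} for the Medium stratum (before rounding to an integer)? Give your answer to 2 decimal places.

147.08

Neyman allocation: nₕ = n·NₕSₕ / Σⱼ NⱼSⱼ.
Σ NⱼSⱼ = 17857·5.8 + 17066·7.62 + 16634·2.89 + 2786·3.07 = 290238.8.
n_{Medium} = 888·16634·2.89 / 290238.8 = 147.08.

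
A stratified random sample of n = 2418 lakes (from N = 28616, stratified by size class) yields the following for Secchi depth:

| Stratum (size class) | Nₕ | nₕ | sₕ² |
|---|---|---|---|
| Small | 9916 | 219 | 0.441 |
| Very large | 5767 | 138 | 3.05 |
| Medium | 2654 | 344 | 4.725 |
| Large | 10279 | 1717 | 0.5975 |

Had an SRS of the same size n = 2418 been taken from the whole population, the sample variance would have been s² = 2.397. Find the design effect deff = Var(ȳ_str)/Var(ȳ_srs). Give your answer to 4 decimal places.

Var(ȳ_str) = Σ Wₕ²(1−fₕ)sₕ²/nₕ with Wₕ = Nₕ/28616:
  Small: (9916/28616)²·(1−219/9916)·0.441/219 = 2.3645611 × 10^-4
  Very large: (5767/28616)²·(1−138/5767)·3.05/138 = 8.7616137 × 10^-4
  Medium: (2654/28616)²·(1−344/2654)·4.725/344 = 1.028344 × 10^-4
  Large: (10279/28616)²·(1−1717/10279)·0.5975/1717 = 3.7400366 × 10^-5
  → Var(ȳ_str) = 0.0012528522.
Var(ȳ_srs) = (1 − 2418/28616)·2.397/2418 = 9.0755081 × 10^-4.
deff = 0.0012528522 / (9.0755081 × 10^-4) = 1.3805.

1.3805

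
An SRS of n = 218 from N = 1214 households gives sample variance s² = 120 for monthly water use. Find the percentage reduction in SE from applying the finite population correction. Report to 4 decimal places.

9.4225

f = n/N = 218/1214 = 0.17957166.
SE_no-fpc = √(s²/n) = 0.74192905; SE_fpc = √((1−f)s²/n) = 0.67202078.
Ratio = √(1−f) = 0.90577499. Reduction = 100·(1 − 0.90577499) = 9.4225%.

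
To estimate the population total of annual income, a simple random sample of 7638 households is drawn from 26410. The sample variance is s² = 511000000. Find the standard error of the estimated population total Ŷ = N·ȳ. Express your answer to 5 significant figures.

5.7592 × 10^6

Var(Ŷ) = N²·Var(ȳ) = N²·(1 − n/N)·s²/n.
f = 7638/26410 = 0.28920863; Var(ȳ) = 0.71079137·511000000/7638 = 47553.599.
Var(Ŷ) = 26410² · 47553.599 = 3.3168069 × 10^13.
SE(Ŷ) = √(3.3168069 × 10^13) = 5.7592 × 10^6.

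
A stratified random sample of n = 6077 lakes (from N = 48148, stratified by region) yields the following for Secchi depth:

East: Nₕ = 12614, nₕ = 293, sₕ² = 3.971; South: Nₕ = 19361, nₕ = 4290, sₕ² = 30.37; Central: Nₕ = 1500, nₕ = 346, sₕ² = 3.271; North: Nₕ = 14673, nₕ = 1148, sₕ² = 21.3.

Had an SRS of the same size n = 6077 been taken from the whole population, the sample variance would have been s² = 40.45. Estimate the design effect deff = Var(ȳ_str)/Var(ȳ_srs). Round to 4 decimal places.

0.5837

Var(ȳ_str) = Σ Wₕ²(1−fₕ)sₕ²/nₕ with Wₕ = Nₕ/48148:
  East: (12614/48148)²·(1−293/12614)·3.971/293 = 9.086038 × 10^-4
  South: (19361/48148)²·(1−4290/19361)·30.37/4290 = 8.9104749 × 10^-4
  Central: (1500/48148)²·(1−346/1500)·3.271/346 = 7.0590297 × 10^-6
  North: (14673/48148)²·(1−1148/14673)·21.3/1148 = 0.0015883178
  → Var(ȳ_str) = 0.0033950281.
Var(ȳ_srs) = (1 − 6077/48148)·40.45/6077 = 0.0058161269.
deff = 0.0033950281 / 0.0058161269 = 0.5837.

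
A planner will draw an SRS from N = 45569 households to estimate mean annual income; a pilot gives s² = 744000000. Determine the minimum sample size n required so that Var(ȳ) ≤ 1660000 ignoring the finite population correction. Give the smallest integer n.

Without fpc, n₀ = s²/D = 744000000/1660000 = 448.1928.
Rounding up, n = 449.

449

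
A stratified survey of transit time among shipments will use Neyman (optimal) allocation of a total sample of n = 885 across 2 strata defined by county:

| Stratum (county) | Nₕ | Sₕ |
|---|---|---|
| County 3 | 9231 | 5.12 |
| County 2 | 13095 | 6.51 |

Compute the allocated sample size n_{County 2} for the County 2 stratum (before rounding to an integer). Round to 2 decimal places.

Neyman allocation: nₕ = n·NₕSₕ / Σⱼ NⱼSⱼ.
Σ NⱼSⱼ = 9231·5.12 + 13095·6.51 = 132511.17.
n_{County 2} = 885·13095·6.51 / 132511.17 = 569.35.

569.35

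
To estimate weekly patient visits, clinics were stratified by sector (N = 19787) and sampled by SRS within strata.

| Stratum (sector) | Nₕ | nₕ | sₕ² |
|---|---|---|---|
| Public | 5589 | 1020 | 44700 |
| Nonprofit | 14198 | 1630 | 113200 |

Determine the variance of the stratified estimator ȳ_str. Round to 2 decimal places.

Var(ȳ_str) = Σₕ Wₕ²(1 − fₕ)sₕ²/nₕ with Wₕ = Nₕ/N, N = 19787.
Public: Wₕ = 0.28245818; term = 0.28245818²·(1 − 0.18250134)·44700/1020 = 2.8582664.
Nonprofit: Wₕ = 0.71754182; term = 0.71754182²·(1 − 0.11480490)·113200/1630 = 31.651351.
Sum = 34.509617.

34.51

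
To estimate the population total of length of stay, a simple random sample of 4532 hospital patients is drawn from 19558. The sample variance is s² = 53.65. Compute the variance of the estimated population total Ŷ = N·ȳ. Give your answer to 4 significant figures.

Var(Ŷ) = N²·Var(ȳ) = N²·(1 − n/N)·s²/n.
f = 4532/19558 = 0.23172103; Var(ȳ) = 0.76827897·53.65/4532 = 0.0090949176.
Var(Ŷ) = 19558² · 0.0090949176 = 3.4789457 × 10^6.

3.479 × 10^6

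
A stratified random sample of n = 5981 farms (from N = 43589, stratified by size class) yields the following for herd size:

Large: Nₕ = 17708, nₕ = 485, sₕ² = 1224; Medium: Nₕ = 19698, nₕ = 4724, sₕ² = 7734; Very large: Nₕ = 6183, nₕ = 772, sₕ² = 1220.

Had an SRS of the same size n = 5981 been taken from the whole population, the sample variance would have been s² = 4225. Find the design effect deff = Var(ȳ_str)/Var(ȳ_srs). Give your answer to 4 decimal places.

1.1273

Var(ȳ_str) = Σ Wₕ²(1−fₕ)sₕ²/nₕ with Wₕ = Nₕ/43589:
  Large: (17708/43589)²·(1−485/17708)·1224/485 = 0.40510181
  Medium: (19698/43589)²·(1−4724/19698)·7734/4724 = 0.25415604
  Very large: (6183/43589)²·(1−772/6183)·1220/772 = 0.027826943
  → Var(ȳ_str) = 0.68708479.
Var(ȳ_srs) = (1 − 5981/43589)·4225/5981 = 0.60947549.
deff = 0.68708479 / 0.60947549 = 1.1273.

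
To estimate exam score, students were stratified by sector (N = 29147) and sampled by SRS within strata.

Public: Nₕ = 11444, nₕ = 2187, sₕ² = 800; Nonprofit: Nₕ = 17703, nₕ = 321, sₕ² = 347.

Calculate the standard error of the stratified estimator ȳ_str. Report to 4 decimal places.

0.6612

Var(ȳ_str) = Σₕ Wₕ²(1 − fₕ)sₕ²/nₕ with Wₕ = Nₕ/N, N = 29147.
Public: Wₕ = 0.39263046; term = 0.39263046²·(1 − 0.19110451)·800/2187 = 0.045614361.
Nonprofit: Wₕ = 0.60736954; term = 0.60736954²·(1 − 0.01813252)·347/321 = 0.39154649.
Sum = 0.43716085.
SE = √(0.43716085) = 0.6612.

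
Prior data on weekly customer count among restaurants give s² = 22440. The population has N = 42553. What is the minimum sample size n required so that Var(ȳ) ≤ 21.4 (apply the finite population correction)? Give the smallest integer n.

Without fpc, n₀ = s²/D = 22440/21.4 = 1048.5981.
With fpc, (1 − n/N)·s²/n ≤ D requires n ≥ n₀/(1 + n₀/N) = 1048.5981/(1 + 1048.5981/42553) = 1023.3798.
Rounding up, n = 1024.

1024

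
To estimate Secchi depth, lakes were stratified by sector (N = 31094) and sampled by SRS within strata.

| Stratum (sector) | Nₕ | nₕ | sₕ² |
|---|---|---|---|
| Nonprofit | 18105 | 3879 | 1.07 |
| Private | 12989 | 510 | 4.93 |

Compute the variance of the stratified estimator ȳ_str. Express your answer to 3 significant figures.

Var(ȳ_str) = Σₕ Wₕ²(1 − fₕ)sₕ²/nₕ with Wₕ = Nₕ/N, N = 31094.
Nonprofit: Wₕ = 0.58226668; term = 0.58226668²·(1 − 0.21425021)·1.07/3879 = 7.3483891 × 10^-5.
Private: Wₕ = 0.41773332; term = 0.41773332²·(1 − 0.03926399)·4.93/510 = 0.001620612.
Sum = 0.0016940959.

0.00169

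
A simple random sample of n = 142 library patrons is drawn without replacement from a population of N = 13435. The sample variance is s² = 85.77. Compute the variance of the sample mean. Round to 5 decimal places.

Under SRS without replacement, Var(ȳ) = (1 − f)·s²/n with f = n/N = 142/13435 = 0.01056941.
Var(ȳ) = (1 − 0.01056941)·85.77/142 = 0.98943059·0.60401408 = 0.59763001.

0.59763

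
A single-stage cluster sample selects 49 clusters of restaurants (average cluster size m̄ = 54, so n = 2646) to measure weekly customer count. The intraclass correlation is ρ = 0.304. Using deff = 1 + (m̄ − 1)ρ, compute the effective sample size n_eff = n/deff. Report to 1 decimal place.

154.6

deff = 1 + (54 − 1)·0.304 = 1 + 16.112 = 17.112.
n_eff = 2646 / 17.112 = 154.6.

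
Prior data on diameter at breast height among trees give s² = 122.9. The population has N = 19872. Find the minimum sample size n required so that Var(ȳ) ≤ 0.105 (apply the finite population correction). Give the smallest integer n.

1106

Without fpc, n₀ = s²/D = 122.9/0.105 = 1170.4762.
With fpc, (1 − n/N)·s²/n ≤ D requires n ≥ n₀/(1 + n₀/N) = 1170.4762/(1 + 1170.4762/19872) = 1105.3691.
Rounding up, n = 1106.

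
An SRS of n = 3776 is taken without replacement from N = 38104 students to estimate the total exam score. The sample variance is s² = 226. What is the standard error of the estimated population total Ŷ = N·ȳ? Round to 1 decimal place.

Var(Ŷ) = N²·Var(ȳ) = N²·(1 − n/N)·s²/n.
f = 3776/38104 = 0.09909721; Var(ȳ) = 0.90090279·226/3776 = 0.053920559.
Var(Ŷ) = 38104² · 0.053920559 = 7.8288058 × 10^7.
SE(Ŷ) = √(7.8288058 × 10^7) = 8848.1.

8848.1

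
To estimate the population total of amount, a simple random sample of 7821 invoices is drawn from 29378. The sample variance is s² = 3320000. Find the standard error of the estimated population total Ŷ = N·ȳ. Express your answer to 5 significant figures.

518490

Var(Ŷ) = N²·Var(ȳ) = N²·(1 − n/N)·s²/n.
f = 7821/29378 = 0.26621962; Var(ȳ) = 0.73378038·3320000/7821 = 311.48841.
Var(Ŷ) = 29378² · 311.48841 = 2.6883533 × 10^11.
SE(Ŷ) = √(2.6883533 × 10^11) = 518490.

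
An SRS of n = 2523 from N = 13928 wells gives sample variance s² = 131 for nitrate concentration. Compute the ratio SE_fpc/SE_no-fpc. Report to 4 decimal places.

0.9049

f = n/N = 2523/13928 = 0.18114589.
SE_no-fpc = √(s²/n) = 0.22786469; SE_fpc = √((1−f)s²/n) = 0.20619602.
Ratio = √(1−f) = 0.90490558.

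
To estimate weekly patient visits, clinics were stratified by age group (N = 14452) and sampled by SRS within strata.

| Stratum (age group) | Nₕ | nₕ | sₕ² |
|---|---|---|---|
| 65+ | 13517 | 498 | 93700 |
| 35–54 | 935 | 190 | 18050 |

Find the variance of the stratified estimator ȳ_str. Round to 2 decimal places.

158.85

Var(ȳ_str) = Σₕ Wₕ²(1 − fₕ)sₕ²/nₕ with Wₕ = Nₕ/N, N = 14452.
65+: Wₕ = 0.93530307; term = 0.93530307²·(1 − 0.03684249)·93700/498 = 158.5303.
35–54: Wₕ = 0.06469693; term = 0.06469693²·(1 − 0.20320856)·18050/190 = 0.31683677.
Sum = 158.84714.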